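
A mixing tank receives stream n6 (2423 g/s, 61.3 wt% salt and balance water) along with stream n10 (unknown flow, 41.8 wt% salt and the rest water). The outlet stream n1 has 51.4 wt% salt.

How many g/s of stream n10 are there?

Let n10 be the unknown flow. Total out = 2423 + n10.
salt balance: 1485.3 + 0.418·n10 = 0.514·(2423 + n10)
(0.418 − 0.514)·n10 = 0.514×2423 − 1485.3 = -239.88
n10 = -239.88 / -0.096 = 2498.7 g/s

2499 g/s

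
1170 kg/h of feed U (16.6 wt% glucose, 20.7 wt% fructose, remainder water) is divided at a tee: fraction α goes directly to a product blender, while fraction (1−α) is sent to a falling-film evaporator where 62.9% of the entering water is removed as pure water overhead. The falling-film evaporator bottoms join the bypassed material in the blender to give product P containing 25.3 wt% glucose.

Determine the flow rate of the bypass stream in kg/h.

All 1170×0.166 = 194.22 kg/h of glucose reaches P, so P = 194.22/0.253 = 767.67 kg/h and vapour = 402.33 kg/h.
The evaporator receives (1−α)·1170 of feed at 0.627 water and removes 0.629 of that water:
0.629×0.627×(1−α)×1170 = 402.33
(1−α) = 402.33/461.43 = 0.8719;  α = 0.1281.
Bypass flow = 0.1281×1170 = 149.84 kg/h.

149.8 kg/h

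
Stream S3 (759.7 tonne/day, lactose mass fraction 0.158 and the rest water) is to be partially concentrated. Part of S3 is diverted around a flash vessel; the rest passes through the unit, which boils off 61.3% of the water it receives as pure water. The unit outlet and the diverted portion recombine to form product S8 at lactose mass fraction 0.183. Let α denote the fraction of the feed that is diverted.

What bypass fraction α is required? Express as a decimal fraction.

0.735

All 759.7×0.158 = 120.03 tonne/day of lactose reaches S8, so S8 = 120.03/0.183 = 655.92 tonne/day and vapour = 103.78 tonne/day.
The evaporator receives (1−α)·759.7 of feed at 0.842 water and removes 0.613 of that water:
0.613×0.842×(1−α)×759.7 = 103.78
(1−α) = 103.78/392.12 = 0.2647;  α = 0.7353.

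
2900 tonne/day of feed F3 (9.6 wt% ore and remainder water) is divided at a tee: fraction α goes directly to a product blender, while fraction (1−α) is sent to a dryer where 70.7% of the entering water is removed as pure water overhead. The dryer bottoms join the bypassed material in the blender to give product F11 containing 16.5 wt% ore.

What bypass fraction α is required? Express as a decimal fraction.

0.346

All 2900×0.096 = 278.4 tonne/day of ore reaches F11, so F11 = 278.4/0.165 = 1687.3 tonne/day and vapour = 1212.7 tonne/day.
The evaporator receives (1−α)·2900 of feed at 0.904 water and removes 0.707 of that water:
0.707×0.904×(1−α)×2900 = 1212.7
(1−α) = 1212.7/1853.5 = 0.6543;  α = 0.3457.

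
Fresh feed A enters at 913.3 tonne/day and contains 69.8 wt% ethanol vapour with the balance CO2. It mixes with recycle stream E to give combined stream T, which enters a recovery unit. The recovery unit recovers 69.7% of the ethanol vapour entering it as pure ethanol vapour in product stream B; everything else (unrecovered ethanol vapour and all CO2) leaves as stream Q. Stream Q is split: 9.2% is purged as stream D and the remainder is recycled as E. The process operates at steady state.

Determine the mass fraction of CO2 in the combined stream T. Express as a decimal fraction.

0.773

CO2 enters only via A and leaves only via the purge: 913.3×0.302 = 0.092×(CO2 in Q), and the recovery unit passes all CO2, so CO2 in T = CO2 in Q = 2998 tonne/day.
ethanol vapour in T: m_A = 913.3×0.698 + (1−0.092)·(1−0.697)·m_A, so m_A = 637.48/0.7249 = 879.44 tonne/day.
T = 879.44 + 2998 = 3877.4 tonne/day.
CO2 fraction in T = 2998/3877.4 = 0.773.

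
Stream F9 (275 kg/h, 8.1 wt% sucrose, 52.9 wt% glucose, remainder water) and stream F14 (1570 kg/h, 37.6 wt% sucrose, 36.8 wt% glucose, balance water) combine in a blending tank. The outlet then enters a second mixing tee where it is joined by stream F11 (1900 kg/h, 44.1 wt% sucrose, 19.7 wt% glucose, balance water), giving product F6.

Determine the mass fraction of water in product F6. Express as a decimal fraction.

Overall, product flow = 3745 kg/h.
water in = 275×0.390 + 1570×0.256 + 1900×0.362 = 1197 kg/h.
water fraction in F6 = 0.3196.

0.3196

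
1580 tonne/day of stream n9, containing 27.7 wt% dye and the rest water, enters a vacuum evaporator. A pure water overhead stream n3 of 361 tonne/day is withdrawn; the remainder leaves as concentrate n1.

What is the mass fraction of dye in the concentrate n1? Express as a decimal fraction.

dye is not removed: 1580×0.277 = 437.66 tonne/day of dye enters n1.
Concentrate = 1580 − 361 = 1219 tonne/day.
Mass fraction = 437.66/1219 = 0.359.

0.359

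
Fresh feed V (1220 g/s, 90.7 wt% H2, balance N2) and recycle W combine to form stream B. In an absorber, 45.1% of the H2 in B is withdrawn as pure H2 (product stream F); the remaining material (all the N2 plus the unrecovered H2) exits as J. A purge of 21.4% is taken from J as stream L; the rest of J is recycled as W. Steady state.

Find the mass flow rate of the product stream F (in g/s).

H2 in B: m_A = 1220×0.907 + (1−0.214)·(1−0.451)·m_A, so m_A = 1106.5/0.5685 = 1946.5 g/s.
Product F = 0.451×1946.5 = 877.86 g/s.

877.9 g/s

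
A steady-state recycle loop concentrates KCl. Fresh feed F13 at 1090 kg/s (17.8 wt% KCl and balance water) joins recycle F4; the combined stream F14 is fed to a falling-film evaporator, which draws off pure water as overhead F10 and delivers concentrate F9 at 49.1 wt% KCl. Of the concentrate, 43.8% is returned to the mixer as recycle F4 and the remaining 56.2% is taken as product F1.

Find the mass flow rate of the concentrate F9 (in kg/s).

Overall KCl balance (none leaves overhead): KCl in fresh feed = KCl in product, i.e. 1090×0.178 = (1−0.438)·F9·0.491.
F9 = 194.02/(0.491×0.562) = 703.12 kg/s.

703.1 kg/s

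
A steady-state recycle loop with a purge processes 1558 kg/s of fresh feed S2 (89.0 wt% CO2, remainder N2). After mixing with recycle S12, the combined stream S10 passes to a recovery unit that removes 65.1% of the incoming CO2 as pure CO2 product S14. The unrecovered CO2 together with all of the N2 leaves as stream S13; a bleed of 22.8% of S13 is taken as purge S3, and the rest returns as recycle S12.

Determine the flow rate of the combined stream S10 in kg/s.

N2 enters only via S2 and leaves only via the purge: 1558×0.110 = 0.228×(N2 in S13), and the recovery unit passes all N2, so N2 in S10 = N2 in S13 = 751.67 kg/s.
CO2 in S10: m_A = 1558×0.890 + (1−0.228)·(1−0.651)·m_A, so m_A = 1386.6/0.7306 = 1898 kg/s.
S10 = 1898 + 751.67 = 2649.7 kg/s.

2650 kg/s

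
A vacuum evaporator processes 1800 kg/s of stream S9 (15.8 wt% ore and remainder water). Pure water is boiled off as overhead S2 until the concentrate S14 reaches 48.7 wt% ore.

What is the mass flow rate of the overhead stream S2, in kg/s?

1216 kg/s

ore is conserved: 1800×0.158 = 284.4 kg/s all reports to the concentrate.
Concentrate = 284.4/(target fraction) = 583.98 kg/s.
Overhead = 1800 − 583.98 = 1216 kg/s.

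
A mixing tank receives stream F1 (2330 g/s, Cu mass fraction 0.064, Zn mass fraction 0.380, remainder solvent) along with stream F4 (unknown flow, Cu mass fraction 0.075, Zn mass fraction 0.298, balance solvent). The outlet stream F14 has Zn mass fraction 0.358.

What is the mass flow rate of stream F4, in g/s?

854.3 g/s

Let F4 be the unknown flow. Total out = 2330 + F4.
Zn balance: 885.4 + 0.298·F4 = 0.358·(2330 + F4)
(0.298 − 0.358)·F4 = 0.358×2330 − 885.4 = -51.26
F4 = -51.26 / -0.060 = 854.33 g/s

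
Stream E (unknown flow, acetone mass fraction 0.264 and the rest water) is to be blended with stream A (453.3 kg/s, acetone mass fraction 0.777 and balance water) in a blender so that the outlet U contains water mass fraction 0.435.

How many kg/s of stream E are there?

Let E be the unknown flow. Total out = 453.3 + E.
water balance: 101.09 + 0.736·E = 0.435·(453.3 + E)
(0.736 − 0.435)·E = 0.435×453.3 − 101.09 = 96.1
E = 96.1 / 0.301 = 319.27 kg/s

319.3 kg/s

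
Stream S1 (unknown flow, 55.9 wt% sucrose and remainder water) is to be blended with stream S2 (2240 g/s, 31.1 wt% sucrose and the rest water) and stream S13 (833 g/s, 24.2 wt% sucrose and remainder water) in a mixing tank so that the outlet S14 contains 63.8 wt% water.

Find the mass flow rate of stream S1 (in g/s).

1087 g/s

Let S1 be the unknown flow. Total out = 3073 + S1.
water balance: 2174.8 + 0.441·S1 = 0.638·(3073 + S1)
(0.441 − 0.638)·S1 = 0.638×3073 − 2174.8 = -214.2
S1 = -214.2 / -0.197 = 1087.3 g/s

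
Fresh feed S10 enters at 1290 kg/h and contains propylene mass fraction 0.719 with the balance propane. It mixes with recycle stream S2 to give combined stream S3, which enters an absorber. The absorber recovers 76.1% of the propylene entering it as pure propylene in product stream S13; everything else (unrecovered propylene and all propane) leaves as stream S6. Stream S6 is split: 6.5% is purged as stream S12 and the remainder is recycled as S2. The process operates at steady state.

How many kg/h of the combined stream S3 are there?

propane enters only via S10 and leaves only via the purge: 1290×0.281 = 0.065×(propane in S6), and the absorber passes all propane, so propane in S3 = propane in S6 = 5576.8 kg/h.
propylene in S3: m_A = 1290×0.719 + (1−0.065)·(1−0.761)·m_A, so m_A = 927.51/0.7765 = 1194.4 kg/h.
S3 = 1194.4 + 5576.8 = 6771.2 kg/h.

6771 kg/h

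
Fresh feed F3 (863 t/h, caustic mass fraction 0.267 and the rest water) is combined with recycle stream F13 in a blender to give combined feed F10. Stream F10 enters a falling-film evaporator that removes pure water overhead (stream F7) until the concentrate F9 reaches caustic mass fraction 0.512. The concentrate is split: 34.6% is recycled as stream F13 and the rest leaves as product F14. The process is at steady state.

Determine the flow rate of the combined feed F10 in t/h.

Overall caustic balance (none leaves overhead): caustic in fresh feed = caustic in product, i.e. 863×0.267 = (1−0.346)·F9·0.512.
F9 = 230.42/(0.512×0.654) = 688.14 t/h.
Recycle F13 = 0.346×688.14 = 238.1 t/h.
Combined feed F10 = 863 + 238.1 = 1101.1 t/h.

1101 t/h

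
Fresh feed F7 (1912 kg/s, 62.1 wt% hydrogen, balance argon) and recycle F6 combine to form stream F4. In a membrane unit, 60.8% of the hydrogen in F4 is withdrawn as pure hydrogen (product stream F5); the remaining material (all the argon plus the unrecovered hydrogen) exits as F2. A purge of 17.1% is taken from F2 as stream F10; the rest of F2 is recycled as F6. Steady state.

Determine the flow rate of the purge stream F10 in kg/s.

842.6 kg/s

argon enters only via F7 and leaves only via the purge: 1912×0.379 = 0.171×(argon in F2), and the membrane unit passes all argon, so argon in F4 = argon in F2 = 4237.7 kg/s.
hydrogen in F4: m_A = 1912×0.621 + (1−0.171)·(1−0.608)·m_A, so m_A = 1187.4/0.6750 = 1759 kg/s.
F2 = (1−0.608)×1759 + 4237.7 = 4927.2 kg/s.
Purge F10 = 0.171×4927.2 = 842.55 kg/s.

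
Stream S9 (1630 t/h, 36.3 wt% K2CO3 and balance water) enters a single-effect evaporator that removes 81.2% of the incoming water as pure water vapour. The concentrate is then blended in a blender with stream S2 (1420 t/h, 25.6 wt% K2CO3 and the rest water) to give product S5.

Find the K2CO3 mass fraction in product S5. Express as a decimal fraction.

0.4328

Vapour removed = 0.812×0.637×1630 = 843.11 t/h; concentrate = 786.89 t/h.
K2CO3 reaching the mixer = 591.69 (from concentrate) + 1420×0.256 = 955.21 t/h.
Product flow = 786.89 + 1420 = 2206.9 t/h; K2CO3 fraction = 0.4328.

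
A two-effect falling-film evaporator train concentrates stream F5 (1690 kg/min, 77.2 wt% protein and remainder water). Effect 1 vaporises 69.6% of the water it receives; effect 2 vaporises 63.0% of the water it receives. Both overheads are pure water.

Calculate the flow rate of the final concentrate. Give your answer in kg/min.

1348 kg/min

water in feed = 1690×0.228 = 385.32 kg/min.
After stage 1: water left = (1−0.696)×385.32 = 117.14; stream total = 1421.8 kg/min.
After stage 2: water left = (1−0.630)×117.14 = 43.341; final concentrate = 1348 kg/min.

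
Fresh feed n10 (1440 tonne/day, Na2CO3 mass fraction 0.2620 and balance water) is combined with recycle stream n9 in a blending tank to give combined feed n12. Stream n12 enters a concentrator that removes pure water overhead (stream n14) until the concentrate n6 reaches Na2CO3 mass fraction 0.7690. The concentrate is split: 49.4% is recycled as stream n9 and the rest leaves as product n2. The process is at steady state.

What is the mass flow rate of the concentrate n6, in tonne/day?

Overall Na2CO3 balance (none leaves overhead): Na2CO3 in fresh feed = Na2CO3 in product, i.e. 1440×0.262 = (1−0.494)·n6·0.769.
n6 = 377.28/(0.769×0.506) = 969.59 tonne/day.

969.6 tonne/day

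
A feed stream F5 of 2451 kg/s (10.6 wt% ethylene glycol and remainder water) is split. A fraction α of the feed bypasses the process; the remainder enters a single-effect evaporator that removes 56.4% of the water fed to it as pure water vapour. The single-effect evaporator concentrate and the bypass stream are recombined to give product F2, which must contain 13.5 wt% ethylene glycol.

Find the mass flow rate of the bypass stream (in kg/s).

All 2451×0.106 = 259.81 kg/s of ethylene glycol reaches F2, so F2 = 259.81/0.135 = 1924.5 kg/s and vapour = 526.51 kg/s.
The evaporator receives (1−α)·2451 of feed at 0.894 water and removes 0.564 of that water:
0.564×0.894×(1−α)×2451 = 526.51
(1−α) = 526.51/1235.8 = 0.4260;  α = 0.5740.
Bypass flow = 0.5740×2451 = 1406.8 kg/s.

1407 kg/s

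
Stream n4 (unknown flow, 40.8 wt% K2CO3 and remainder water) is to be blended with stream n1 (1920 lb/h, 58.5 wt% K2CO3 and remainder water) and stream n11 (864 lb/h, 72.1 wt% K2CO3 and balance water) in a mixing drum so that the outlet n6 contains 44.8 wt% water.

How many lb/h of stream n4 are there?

1454 lb/h

Let n4 be the unknown flow. Total out = 2784 + n4.
water balance: 1037.9 + 0.592·n4 = 0.448·(2784 + n4)
(0.592 − 0.448)·n4 = 0.448×2784 − 1037.9 = 209.38
n4 = 209.38 / 0.144 = 1454 lb/h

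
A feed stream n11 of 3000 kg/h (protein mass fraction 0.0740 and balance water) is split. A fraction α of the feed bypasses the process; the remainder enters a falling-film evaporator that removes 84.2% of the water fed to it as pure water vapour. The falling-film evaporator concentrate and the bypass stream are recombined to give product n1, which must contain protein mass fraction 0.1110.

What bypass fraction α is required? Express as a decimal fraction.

All 3000×0.074 = 222 kg/h of protein reaches n1, so n1 = 222/0.111 = 2000 kg/h and vapour = 1000 kg/h.
The evaporator receives (1−α)·3000 of feed at 0.926 water and removes 0.842 of that water:
0.842×0.926×(1−α)×3000 = 1000
(1−α) = 1000/2339.1 = 0.4275;  α = 0.5725.

0.572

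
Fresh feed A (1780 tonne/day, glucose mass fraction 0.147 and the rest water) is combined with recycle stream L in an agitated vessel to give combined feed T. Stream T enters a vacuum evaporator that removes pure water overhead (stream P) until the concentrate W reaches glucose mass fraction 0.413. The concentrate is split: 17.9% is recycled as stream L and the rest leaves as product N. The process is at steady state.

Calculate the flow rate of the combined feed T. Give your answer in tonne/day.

1918 tonne/day

Overall glucose balance (none leaves overhead): glucose in fresh feed = glucose in product, i.e. 1780×0.147 = (1−0.179)·W·0.413.
W = 261.66/(0.413×0.821) = 771.69 tonne/day.
Recycle L = 0.179×771.69 = 138.13 tonne/day.
Combined feed T = 1780 + 138.13 = 1918.1 tonne/day.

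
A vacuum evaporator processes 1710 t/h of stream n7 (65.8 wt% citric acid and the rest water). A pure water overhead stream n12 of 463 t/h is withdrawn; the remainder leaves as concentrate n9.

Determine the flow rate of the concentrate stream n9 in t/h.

Concentrate = 1710 − 463 = 1247 t/h.

1247 t/h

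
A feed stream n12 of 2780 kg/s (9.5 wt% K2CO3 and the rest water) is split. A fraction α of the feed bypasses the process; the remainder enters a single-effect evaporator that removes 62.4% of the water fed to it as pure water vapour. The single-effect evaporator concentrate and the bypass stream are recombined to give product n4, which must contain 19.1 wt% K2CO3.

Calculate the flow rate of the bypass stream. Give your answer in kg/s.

305.7 kg/s

All 2780×0.095 = 264.1 kg/s of K2CO3 reaches n4, so n4 = 264.1/0.191 = 1382.7 kg/s and vapour = 1397.3 kg/s.
The evaporator receives (1−α)·2780 of feed at 0.905 water and removes 0.624 of that water:
0.624×0.905×(1−α)×2780 = 1397.3
(1−α) = 1397.3/1569.9 = 0.8900;  α = 0.1100.
Bypass flow = 0.1100×2780 = 305.72 kg/s.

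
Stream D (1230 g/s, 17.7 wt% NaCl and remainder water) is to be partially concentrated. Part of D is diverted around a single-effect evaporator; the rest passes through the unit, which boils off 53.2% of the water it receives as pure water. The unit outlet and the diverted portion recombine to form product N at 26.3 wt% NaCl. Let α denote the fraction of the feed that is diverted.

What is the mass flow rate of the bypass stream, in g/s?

311.4 g/s

All 1230×0.177 = 217.71 g/s of NaCl reaches N, so N = 217.71/0.263 = 827.79 g/s and vapour = 402.21 g/s.
The evaporator receives (1−α)·1230 of feed at 0.823 water and removes 0.532 of that water:
0.532×0.823×(1−α)×1230 = 402.21
(1−α) = 402.21/538.54 = 0.7468;  α = 0.2532.
Bypass flow = 0.2532×1230 = 311.38 g/s.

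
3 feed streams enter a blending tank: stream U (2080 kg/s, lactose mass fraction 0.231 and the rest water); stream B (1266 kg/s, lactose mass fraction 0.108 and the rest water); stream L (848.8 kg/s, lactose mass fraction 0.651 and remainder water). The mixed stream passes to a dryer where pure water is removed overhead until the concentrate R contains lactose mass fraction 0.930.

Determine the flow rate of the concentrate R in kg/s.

lactose entering = 2080×0.231 + 1266×0.108 + 848.8×0.651 = 1169.8 kg/s.
All lactose reports to R, so R = 1169.8/0.930 = 1257.8 kg/s.

1258 kg/s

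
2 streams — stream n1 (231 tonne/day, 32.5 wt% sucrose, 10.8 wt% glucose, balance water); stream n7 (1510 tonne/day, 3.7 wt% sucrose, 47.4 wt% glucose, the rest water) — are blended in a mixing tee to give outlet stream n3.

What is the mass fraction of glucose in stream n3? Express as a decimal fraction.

Total flow out = 231 + 1510 = 1741 tonne/day.
glucose in = 231×0.108 + 1510×0.474 = 740.69 tonne/day.
glucose mass fraction in n3 = 740.69/1741 = 0.425.

0.425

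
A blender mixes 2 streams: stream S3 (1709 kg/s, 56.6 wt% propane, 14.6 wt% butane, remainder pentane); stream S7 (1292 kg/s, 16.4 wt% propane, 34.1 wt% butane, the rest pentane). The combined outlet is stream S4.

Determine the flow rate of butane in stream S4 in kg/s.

butane out = butane in = 1709×0.146 + 1292×0.341 = 690.09 kg/s.

690.1 kg/s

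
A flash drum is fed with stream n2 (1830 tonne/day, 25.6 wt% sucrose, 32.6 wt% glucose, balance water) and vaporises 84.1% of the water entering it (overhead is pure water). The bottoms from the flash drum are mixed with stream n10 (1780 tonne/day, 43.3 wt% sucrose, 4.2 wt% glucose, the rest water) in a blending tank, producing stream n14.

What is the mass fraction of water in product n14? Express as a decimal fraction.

Vapour removed = 0.841×0.418×1830 = 643.31 tonne/day; concentrate = 1186.7 tonne/day.
water reaching the mixer = 121.63 (from concentrate) + 1780×0.525 = 1056.1 tonne/day.
Product flow = 1186.7 + 1780 = 2966.7 tonne/day; water fraction = 0.356.

0.356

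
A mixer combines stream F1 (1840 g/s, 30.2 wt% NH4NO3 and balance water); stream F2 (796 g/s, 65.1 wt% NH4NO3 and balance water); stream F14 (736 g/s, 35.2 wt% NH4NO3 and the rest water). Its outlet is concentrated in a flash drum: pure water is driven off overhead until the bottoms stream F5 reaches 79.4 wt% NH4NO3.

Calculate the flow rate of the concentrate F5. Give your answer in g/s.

1679 g/s

NH4NO3 entering = 1840×0.302 + 796×0.651 + 736×0.352 = 1332.9 g/s.
All NH4NO3 reports to F5, so F5 = 1332.9/0.794 = 1678.8 g/s.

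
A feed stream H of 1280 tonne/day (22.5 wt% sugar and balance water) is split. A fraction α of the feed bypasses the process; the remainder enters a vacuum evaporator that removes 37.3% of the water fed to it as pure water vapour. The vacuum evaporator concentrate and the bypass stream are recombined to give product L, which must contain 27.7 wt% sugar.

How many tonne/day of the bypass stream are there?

All 1280×0.225 = 288 tonne/day of sugar reaches L, so L = 288/0.277 = 1039.7 tonne/day and vapour = 240.29 tonne/day.
The evaporator receives (1−α)·1280 of feed at 0.775 water and removes 0.373 of that water:
0.373×0.775×(1−α)×1280 = 240.29
(1−α) = 240.29/370.02 = 0.6494;  α = 0.3506.
Bypass flow = 0.3506×1280 = 448.77 tonne/day.

448.8 tonne/day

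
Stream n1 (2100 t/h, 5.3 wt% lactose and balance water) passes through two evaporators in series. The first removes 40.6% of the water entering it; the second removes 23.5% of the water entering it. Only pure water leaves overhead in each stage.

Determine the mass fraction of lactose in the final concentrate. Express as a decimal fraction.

water in feed = 2100×0.947 = 1988.7 t/h.
After stage 1: water left = (1−0.406)×1988.7 = 1181.3; stream total = 1292.6 t/h.
After stage 2: water left = (1−0.235)×1181.3 = 903.69; final concentrate = 1015 t/h.
lactose fraction = 111.3/1015 = 0.110.

0.110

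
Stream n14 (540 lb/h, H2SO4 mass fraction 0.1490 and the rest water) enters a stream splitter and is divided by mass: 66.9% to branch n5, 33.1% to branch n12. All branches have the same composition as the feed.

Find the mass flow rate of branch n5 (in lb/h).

Branch n5 flow = 0.669×540 = 361.26 lb/h.

361.3 lb/h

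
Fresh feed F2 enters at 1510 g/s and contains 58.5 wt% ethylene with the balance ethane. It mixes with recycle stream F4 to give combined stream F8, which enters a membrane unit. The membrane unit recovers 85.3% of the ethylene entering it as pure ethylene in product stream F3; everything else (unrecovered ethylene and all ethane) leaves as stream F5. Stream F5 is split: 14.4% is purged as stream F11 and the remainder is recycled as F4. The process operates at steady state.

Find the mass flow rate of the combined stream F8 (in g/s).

ethane enters only via F2 and leaves only via the purge: 1510×0.415 = 0.144×(ethane in F5), and the membrane unit passes all ethane, so ethane in F8 = ethane in F5 = 4351.7 g/s.
ethylene in F8: m_A = 1510×0.585 + (1−0.144)·(1−0.853)·m_A, so m_A = 883.35/0.8742 = 1010.5 g/s.
F8 = 1010.5 + 4351.7 = 5362.2 g/s.

5362 g/s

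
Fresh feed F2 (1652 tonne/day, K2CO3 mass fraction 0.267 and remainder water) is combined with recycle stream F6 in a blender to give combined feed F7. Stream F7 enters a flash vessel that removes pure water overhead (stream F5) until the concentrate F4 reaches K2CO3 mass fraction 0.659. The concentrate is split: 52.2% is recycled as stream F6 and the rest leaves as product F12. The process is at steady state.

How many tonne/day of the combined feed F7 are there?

Overall K2CO3 balance (none leaves overhead): K2CO3 in fresh feed = K2CO3 in product, i.e. 1652×0.267 = (1−0.522)·F4·0.659.
F4 = 441.08/(0.659×0.478) = 1400.3 tonne/day.
Recycle F6 = 0.522×1400.3 = 730.93 tonne/day.
Combined feed F7 = 1652 + 730.93 = 2382.9 tonne/day.

2383 tonne/day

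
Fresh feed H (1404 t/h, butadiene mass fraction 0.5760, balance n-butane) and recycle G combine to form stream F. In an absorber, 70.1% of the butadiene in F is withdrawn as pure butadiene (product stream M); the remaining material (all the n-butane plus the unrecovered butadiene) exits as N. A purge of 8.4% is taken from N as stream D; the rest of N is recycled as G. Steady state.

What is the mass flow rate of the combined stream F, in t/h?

8201 t/h

n-butane enters only via H and leaves only via the purge: 1404×0.424 = 0.084×(n-butane in N), and the absorber passes all n-butane, so n-butane in F = n-butane in N = 7086.9 t/h.
butadiene in F: m_A = 1404×0.576 + (1−0.084)·(1−0.701)·m_A, so m_A = 808.7/0.7261 = 1113.7 t/h.
F = 1113.7 + 7086.9 = 8200.6 t/h.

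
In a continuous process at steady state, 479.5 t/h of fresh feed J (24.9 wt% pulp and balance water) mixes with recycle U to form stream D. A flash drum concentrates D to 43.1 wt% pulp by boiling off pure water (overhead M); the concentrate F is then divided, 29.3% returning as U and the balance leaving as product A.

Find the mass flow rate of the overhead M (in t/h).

202.5 t/h

Overall pulp balance (none leaves overhead): pulp in fresh feed = pulp in product, i.e. 479.5×0.249 = (1−0.293)·F·0.431.
F = 119.4/(0.431×0.707) = 391.82 t/h.
Recycle U = 0.293×391.82 = 114.8 t/h.
Combined feed D = 479.5 + 114.8 = 594.3 t/h.
Overhead M = D − F = 594.3 − 391.82 = 202.48 t/h.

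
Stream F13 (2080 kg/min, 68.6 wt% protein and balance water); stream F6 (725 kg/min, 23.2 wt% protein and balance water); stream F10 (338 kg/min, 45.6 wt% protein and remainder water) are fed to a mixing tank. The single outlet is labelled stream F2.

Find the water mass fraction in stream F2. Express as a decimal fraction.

0.443

Total flow out = 2080 + 725 + 338 = 3143 kg/min.
water in = 2080×0.314 + 725×0.768 + 338×0.544 = 1393.8 kg/min.
water mass fraction in F2 = 1393.8/3143 = 0.443.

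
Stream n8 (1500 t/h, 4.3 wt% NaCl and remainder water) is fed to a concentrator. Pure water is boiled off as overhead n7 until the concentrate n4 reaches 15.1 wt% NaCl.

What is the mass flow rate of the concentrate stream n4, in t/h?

NaCl is conserved: 1500×0.043 = 64.5 t/h all reports to the concentrate.
Concentrate = 64.5/(target fraction) = 427.15 t/h.

427.2 t/h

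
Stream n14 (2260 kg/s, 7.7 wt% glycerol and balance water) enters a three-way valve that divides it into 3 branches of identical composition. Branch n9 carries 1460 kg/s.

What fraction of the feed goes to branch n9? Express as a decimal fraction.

Fraction to n9 = 1460/2260 = 0.6460.

0.646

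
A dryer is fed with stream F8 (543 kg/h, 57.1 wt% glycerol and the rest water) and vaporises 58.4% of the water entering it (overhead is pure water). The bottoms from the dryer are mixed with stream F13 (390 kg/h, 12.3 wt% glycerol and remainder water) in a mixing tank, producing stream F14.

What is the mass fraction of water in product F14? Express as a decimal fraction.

Vapour removed = 0.584×0.429×543 = 136.04 kg/h; concentrate = 406.96 kg/h.
water reaching the mixer = 96.906 (from concentrate) + 390×0.877 = 438.94 kg/h.
Product flow = 406.96 + 390 = 796.96 kg/h; water fraction = 0.551.

0.551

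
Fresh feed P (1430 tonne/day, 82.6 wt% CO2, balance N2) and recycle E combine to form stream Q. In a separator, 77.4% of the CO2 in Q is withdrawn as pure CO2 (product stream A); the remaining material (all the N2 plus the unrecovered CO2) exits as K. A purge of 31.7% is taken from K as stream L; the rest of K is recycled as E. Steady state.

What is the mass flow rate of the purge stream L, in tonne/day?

348.9 tonne/day

N2 enters only via P and leaves only via the purge: 1430×0.174 = 0.317×(N2 in K), and the separator passes all N2, so N2 in Q = N2 in K = 784.92 tonne/day.
CO2 in Q: m_A = 1430×0.826 + (1−0.317)·(1−0.774)·m_A, so m_A = 1181.2/0.8456 = 1396.8 tonne/day.
K = (1−0.774)×1396.8 + 784.92 = 1100.6 tonne/day.
Purge L = 0.317×1100.6 = 348.89 tonne/day.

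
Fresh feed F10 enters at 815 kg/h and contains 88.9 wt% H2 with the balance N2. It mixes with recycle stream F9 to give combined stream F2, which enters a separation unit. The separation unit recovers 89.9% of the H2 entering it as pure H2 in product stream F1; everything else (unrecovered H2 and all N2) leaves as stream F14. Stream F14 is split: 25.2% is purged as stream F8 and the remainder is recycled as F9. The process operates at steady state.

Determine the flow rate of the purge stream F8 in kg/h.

N2 enters only via F10 and leaves only via the purge: 815×0.111 = 0.252×(N2 in F14), and the separation unit passes all N2, so N2 in F2 = N2 in F14 = 358.99 kg/h.
H2 in F2: m_A = 815×0.889 + (1−0.252)·(1−0.899)·m_A, so m_A = 724.53/0.9245 = 783.75 kg/h.
F14 = (1−0.899)×783.75 + 358.99 = 438.15 kg/h.
Purge F8 = 0.252×438.15 = 110.41 kg/h.

110.4 kg/h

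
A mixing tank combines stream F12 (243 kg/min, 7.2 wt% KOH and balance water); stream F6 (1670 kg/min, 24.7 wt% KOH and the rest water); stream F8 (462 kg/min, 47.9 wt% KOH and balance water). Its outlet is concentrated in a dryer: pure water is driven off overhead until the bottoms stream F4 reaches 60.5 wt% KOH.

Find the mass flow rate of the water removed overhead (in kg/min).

KOH entering = 243×0.072 + 1670×0.247 + 462×0.479 = 651.28 kg/min.
All KOH reports to F4, so F4 = 651.28/0.605 = 1076.5 kg/min.
Total feed = 2375 kg/min; overhead = 2375 − 1076.5 = 1298.5 kg/min.

1298 kg/min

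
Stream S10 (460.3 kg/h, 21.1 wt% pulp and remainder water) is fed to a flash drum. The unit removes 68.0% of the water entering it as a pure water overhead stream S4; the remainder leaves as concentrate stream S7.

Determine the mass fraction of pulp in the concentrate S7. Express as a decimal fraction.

pulp is not removed: 460.3×0.211 = 97.123 kg/h of pulp enters S7.
water entering = 460.3×0.789 = 363.18 kg/h; overhead removed = 0.680×363.18 = 246.96 kg/h.
Concentrate = 460.3 − 246.96 = 213.34 kg/h.
Mass fraction = 97.123/213.34 = 0.455.

0.455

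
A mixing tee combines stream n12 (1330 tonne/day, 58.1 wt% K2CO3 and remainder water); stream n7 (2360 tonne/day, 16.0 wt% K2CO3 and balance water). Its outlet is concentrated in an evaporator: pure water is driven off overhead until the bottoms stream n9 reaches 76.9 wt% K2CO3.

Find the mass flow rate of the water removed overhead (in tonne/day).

2194 tonne/day

K2CO3 entering = 1330×0.581 + 2360×0.160 = 1150.3 tonne/day.
All K2CO3 reports to n9, so n9 = 1150.3/0.769 = 1495.9 tonne/day.
Total feed = 3690 tonne/day; overhead = 3690 − 1495.9 = 2194.1 tonne/day.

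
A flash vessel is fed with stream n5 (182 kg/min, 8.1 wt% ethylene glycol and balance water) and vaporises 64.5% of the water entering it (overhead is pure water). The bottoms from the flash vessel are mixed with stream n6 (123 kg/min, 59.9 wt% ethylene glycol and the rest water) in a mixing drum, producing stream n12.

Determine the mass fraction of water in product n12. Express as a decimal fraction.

Vapour removed = 0.645×0.919×182 = 107.88 kg/min; concentrate = 74.119 kg/min.
water reaching the mixer = 59.377 (from concentrate) + 123×0.401 = 108.7 kg/min.
Product flow = 74.119 + 123 = 197.12 kg/min; water fraction = 0.5514.

0.5514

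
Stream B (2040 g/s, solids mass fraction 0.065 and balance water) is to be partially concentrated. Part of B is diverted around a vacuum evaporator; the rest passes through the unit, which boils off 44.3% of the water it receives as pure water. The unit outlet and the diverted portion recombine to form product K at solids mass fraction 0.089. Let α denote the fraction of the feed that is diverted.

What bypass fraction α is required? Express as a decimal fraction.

All 2040×0.065 = 132.6 g/s of solids reaches K, so K = 132.6/0.089 = 1489.9 g/s and vapour = 550.11 g/s.
The evaporator receives (1−α)·2040 of feed at 0.935 water and removes 0.443 of that water:
0.443×0.935×(1−α)×2040 = 550.11
(1−α) = 550.11/844.98 = 0.6510;  α = 0.3490.

0.349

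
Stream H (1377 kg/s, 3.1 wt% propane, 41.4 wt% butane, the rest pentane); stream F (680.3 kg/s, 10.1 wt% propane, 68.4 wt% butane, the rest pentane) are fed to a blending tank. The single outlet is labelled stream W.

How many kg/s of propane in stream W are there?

propane out = propane in = 1377×0.031 + 680.3×0.101 = 111.4 kg/s.

111.4 kg/s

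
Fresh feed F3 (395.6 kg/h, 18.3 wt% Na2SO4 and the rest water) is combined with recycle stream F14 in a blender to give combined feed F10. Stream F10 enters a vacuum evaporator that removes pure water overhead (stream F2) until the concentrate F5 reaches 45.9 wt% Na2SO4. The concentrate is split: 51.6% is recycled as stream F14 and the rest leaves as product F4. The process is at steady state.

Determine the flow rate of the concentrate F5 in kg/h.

Overall Na2SO4 balance (none leaves overhead): Na2SO4 in fresh feed = Na2SO4 in product, i.e. 395.6×0.183 = (1−0.516)·F5·0.459.
F5 = 72.395/(0.459×0.484) = 325.87 kg/h.

325.9 kg/h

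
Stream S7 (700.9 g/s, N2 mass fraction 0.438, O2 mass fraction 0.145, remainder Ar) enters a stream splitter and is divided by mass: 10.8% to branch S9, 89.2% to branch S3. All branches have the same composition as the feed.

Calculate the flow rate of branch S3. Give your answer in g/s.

625.2 g/s

Branch S3 flow = 0.892×700.9 = 625.2 g/s.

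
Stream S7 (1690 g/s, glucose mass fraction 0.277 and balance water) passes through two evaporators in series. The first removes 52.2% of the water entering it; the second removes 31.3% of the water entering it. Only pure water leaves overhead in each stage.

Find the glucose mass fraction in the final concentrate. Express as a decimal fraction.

water in feed = 1690×0.723 = 1221.9 g/s.
After stage 1: water left = (1−0.522)×1221.9 = 584.05; stream total = 1052.2 g/s.
After stage 2: water left = (1−0.313)×584.05 = 401.25; final concentrate = 869.38 g/s.
glucose fraction = 468.13/869.38 = 0.538.

0.538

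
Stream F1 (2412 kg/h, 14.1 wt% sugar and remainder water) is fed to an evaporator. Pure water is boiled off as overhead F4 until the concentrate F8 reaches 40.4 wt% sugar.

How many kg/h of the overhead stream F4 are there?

sugar is conserved: 2412×0.141 = 340.09 kg/h all reports to the concentrate.
Concentrate = 340.09/(target fraction) = 841.81 kg/h.
Overhead = 2412 − 841.81 = 1570.2 kg/h.

1570 kg/h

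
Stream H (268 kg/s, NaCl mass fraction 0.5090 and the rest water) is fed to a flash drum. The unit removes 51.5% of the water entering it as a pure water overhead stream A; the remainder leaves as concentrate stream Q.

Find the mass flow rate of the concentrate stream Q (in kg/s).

water entering = 268×0.491 = 131.59 kg/s; overhead removed = 0.515×131.59 = 67.768 kg/s.
Concentrate = 268 − 67.768 = 200.23 kg/s.

200.2 kg/s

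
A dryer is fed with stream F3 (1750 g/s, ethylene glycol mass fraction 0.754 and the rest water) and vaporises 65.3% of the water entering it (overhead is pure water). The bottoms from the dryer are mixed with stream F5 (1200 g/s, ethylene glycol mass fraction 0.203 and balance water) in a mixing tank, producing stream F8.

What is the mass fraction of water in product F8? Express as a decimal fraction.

0.414

Vapour removed = 0.653×0.246×1750 = 281.12 g/s; concentrate = 1468.9 g/s.
water reaching the mixer = 149.38 (from concentrate) + 1200×0.797 = 1105.8 g/s.
Product flow = 1468.9 + 1200 = 2668.9 g/s; water fraction = 0.414.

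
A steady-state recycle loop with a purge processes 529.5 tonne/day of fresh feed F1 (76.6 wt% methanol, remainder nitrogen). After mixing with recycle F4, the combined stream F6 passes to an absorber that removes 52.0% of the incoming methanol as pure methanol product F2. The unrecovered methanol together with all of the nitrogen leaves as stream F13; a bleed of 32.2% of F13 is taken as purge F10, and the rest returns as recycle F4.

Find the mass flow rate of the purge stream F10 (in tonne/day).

nitrogen enters only via F1 and leaves only via the purge: 529.5×0.234 = 0.322×(nitrogen in F13), and the absorber passes all nitrogen, so nitrogen in F6 = nitrogen in F13 = 384.79 tonne/day.
methanol in F6: m_A = 529.5×0.766 + (1−0.322)·(1−0.520)·m_A, so m_A = 405.6/0.6746 = 601.28 tonne/day.
F13 = (1−0.520)×601.28 + 384.79 = 673.4 tonne/day.
Purge F10 = 0.322×673.4 = 216.84 tonne/day.

216.8 tonne/day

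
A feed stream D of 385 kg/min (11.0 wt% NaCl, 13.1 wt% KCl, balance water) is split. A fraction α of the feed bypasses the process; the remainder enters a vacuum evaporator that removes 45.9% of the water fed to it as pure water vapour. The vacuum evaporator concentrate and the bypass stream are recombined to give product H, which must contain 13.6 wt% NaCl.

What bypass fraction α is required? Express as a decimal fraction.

0.451

All 385×0.110 = 42.35 kg/min of NaCl reaches H, so H = 42.35/0.136 = 311.4 kg/min and vapour = 73.603 kg/min.
The evaporator receives (1−α)·385 of feed at 0.759 water and removes 0.459 of that water:
0.459×0.759×(1−α)×385 = 73.603
(1−α) = 73.603/134.13 = 0.5488;  α = 0.4512.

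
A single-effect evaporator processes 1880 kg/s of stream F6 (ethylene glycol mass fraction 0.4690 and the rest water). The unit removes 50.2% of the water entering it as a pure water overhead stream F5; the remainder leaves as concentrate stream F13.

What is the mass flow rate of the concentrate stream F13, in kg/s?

water entering = 1880×0.531 = 998.28 kg/s; overhead removed = 0.502×998.28 = 501.14 kg/s.
Concentrate = 1880 − 501.14 = 1378.9 kg/s.

1379 kg/s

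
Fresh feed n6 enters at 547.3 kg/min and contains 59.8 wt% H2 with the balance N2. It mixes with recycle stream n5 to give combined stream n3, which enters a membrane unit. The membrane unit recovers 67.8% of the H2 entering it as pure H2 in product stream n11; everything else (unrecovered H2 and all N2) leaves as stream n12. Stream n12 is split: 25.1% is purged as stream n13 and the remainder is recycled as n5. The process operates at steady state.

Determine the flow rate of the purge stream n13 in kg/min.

N2 enters only via n6 and leaves only via the purge: 547.3×0.402 = 0.251×(N2 in n12), and the membrane unit passes all N2, so N2 in n3 = N2 in n12 = 876.55 kg/min.
H2 in n3: m_A = 547.3×0.598 + (1−0.251)·(1−0.678)·m_A, so m_A = 327.29/0.7588 = 431.31 kg/min.
n12 = (1−0.678)×431.31 + 876.55 = 1015.4 kg/min.
Purge n13 = 0.251×1015.4 = 254.87 kg/min.

254.9 kg/min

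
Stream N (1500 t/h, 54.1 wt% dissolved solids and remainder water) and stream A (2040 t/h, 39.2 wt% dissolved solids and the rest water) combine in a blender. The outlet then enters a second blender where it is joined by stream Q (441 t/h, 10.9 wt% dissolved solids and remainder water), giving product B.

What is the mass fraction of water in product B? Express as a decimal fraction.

Overall, product flow = 3981 t/h.
water in = 1500×0.459 + 2040×0.608 + 441×0.891 = 2321.8 t/h.
water fraction in B = 0.5832.

0.5832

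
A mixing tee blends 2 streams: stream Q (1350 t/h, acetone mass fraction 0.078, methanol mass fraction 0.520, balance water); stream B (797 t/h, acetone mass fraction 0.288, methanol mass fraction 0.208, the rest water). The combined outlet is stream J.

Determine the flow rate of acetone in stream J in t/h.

acetone out = acetone in = 1350×0.078 + 797×0.288 = 334.84 t/h.

334.8 t/h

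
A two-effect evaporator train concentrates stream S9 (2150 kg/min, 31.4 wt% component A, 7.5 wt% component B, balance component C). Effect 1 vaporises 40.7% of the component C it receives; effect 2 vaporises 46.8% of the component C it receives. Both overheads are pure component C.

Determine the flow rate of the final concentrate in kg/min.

component C in feed = 2150×0.611 = 1313.6 kg/min.
After stage 1: component C left = (1−0.407)×1313.6 = 778.99; stream total = 1615.3 kg/min.
After stage 2: component C left = (1−0.468)×778.99 = 414.43; final concentrate = 1250.8 kg/min.

1251 kg/min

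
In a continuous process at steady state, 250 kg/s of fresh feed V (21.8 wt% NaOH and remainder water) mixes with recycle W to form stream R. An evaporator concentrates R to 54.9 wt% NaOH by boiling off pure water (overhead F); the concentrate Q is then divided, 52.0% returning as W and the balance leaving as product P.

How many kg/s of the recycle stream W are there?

107.5 kg/s

Overall NaOH balance (none leaves overhead): NaOH in fresh feed = NaOH in product, i.e. 250×0.218 = (1−0.520)·Q·0.549.
Q = 54.5/(0.549×0.480) = 206.82 kg/s.
Recycle W = 0.520×206.82 = 107.54 kg/s.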